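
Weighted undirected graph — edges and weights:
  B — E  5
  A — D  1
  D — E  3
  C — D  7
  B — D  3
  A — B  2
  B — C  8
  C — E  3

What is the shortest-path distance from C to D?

6

Checking several routes:
C-D: 7
C-E-B-D: 3 + 5 + 3 = 11
C-E-D: 3 + 3 = 6
C-E-B-A-D: 3 + 5 + 2 + 1 = 11
C-B-D: 8 + 3 = 11
Best route has total 6.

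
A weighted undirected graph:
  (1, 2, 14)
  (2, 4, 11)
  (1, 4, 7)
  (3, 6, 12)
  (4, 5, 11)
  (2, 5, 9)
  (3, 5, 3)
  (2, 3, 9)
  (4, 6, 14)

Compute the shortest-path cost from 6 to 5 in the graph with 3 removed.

Candidate routes:
6 → 4 → 2 → 5: 14 + 11 + 9 = 34
6 → 4 → 5: 14 + 11 = 25
6 → 4 → 1 → 2 → 5: 14 + 7 + 14 + 9 = 44
Best route has total 25.

25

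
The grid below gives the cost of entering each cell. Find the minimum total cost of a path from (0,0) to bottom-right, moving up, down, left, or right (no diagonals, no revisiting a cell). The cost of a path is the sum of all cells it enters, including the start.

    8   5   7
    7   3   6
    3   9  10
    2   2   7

29

Take (0,0)→(1,0)→(2,0)→(3,0)→(3,1)→(3,2) for a total of 8 + 7 + 3 + 2 + 2 + 7 = 29.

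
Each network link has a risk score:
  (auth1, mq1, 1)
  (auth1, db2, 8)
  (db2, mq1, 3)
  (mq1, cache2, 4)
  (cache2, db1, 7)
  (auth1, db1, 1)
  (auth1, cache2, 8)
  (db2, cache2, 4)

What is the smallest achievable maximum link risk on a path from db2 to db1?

3

Some routes from db2 to db1:
db2 → cache2 → db1: max(4, 7) = 7
db2 → cache2 → mq1 → auth1 → db1: max(4, 4, 1, 1) = 4
db2 → auth1 → mq1 → cache2 → db1: max(8, 1, 4, 7) = 8
db2 → mq1 → cache2 → db1: max(3, 4, 7) = 7
db2 → mq1 → auth1 → db1: max(3, 1, 1) = 3
The minimum achievable maximum is 3.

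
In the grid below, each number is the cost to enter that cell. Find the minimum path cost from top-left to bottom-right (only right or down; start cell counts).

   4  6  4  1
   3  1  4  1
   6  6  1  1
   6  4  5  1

Best path: r0c0 → r1c0 → r1c1 → r1c2 → r1c3 → r2c3 → r3c3
Cost: 4 + 3 + 1 + 4 + 1 + 1 + 1 = 15

15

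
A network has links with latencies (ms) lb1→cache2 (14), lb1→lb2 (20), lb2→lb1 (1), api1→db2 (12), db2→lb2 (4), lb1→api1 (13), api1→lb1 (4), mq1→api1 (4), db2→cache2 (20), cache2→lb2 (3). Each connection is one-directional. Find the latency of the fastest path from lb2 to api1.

14

Candidate routes:
lb2→lb1→api1: 1 + 13 = 14
The minimum is 14 ms.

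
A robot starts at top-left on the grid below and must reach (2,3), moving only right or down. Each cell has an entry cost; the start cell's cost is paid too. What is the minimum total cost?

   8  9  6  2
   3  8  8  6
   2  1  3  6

Best path: (0,0) -> (1,0) -> (2,0) -> (2,1) -> (2,2) -> (2,3)
Cost: 8 + 3 + 2 + 1 + 3 + 6 = 23
(Top row then right column would cost 37.)

23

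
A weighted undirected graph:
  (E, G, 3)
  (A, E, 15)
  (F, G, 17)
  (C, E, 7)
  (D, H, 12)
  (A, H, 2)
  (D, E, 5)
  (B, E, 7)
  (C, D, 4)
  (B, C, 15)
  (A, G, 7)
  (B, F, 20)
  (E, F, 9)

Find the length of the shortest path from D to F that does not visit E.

Paths from D to F avoiding E:
D -> H -> A -> G -> F: 12 + 2 + 7 + 17 = 38
D -> C -> B -> F: 4 + 15 + 20 = 39
The minimum is 38.

38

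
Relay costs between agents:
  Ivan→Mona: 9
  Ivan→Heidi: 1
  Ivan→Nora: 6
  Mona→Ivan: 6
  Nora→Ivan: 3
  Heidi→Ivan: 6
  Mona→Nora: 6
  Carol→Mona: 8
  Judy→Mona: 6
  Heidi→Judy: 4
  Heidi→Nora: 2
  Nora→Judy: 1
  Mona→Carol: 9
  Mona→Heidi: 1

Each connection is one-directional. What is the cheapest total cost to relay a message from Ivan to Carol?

Some routes from Ivan to Carol:
Ivan - Heidi - Nora - Judy - Mona - Carol: 1 + 2 + 1 + 6 + 9 = 19
Ivan - Heidi - Judy - Mona - Carol: 1 + 4 + 6 + 9 = 20
Ivan - Mona - Carol: 9 + 9 = 18
Best route has total 18.

18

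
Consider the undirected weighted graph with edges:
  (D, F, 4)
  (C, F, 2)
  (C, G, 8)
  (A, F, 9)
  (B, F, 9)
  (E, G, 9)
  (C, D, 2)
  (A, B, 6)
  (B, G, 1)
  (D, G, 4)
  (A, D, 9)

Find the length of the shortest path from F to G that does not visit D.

Routes from F to G avoiding D:
F -> B -> G: 9 + 1 = 10
F -> A -> B -> G: 9 + 6 + 1 = 16
F -> C -> G: 2 + 8 = 10
Best route has total 10.

10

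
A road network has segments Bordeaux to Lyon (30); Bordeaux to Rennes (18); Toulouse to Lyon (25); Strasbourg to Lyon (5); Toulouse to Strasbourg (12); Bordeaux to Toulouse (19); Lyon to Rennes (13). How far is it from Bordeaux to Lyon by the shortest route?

Routes from Bordeaux to Lyon:
Bordeaux - Rennes - Lyon: 18 + 13 = 31
Bordeaux - Lyon: 30
Bordeaux - Toulouse - Strasbourg - Lyon: 19 + 12 + 5 = 36
Bordeaux - Toulouse - Lyon: 19 + 25 = 44
The minimum is 30.

30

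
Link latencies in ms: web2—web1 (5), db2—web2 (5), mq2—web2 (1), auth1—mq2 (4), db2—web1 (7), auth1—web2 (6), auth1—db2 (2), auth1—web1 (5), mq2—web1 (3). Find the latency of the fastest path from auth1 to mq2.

Checking several routes:
auth1→web1→mq2: 5 + 3 = 8
auth1→mq2: 4
auth1→web2→mq2: 6 + 1 = 7
Best route has total 4 ms.

4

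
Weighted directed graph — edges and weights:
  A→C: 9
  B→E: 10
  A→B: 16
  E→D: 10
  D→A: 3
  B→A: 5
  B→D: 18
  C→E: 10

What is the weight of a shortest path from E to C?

22

Routes from E to C:
E -> D -> A -> C: 10 + 3 + 9 = 22
Best route has total 22.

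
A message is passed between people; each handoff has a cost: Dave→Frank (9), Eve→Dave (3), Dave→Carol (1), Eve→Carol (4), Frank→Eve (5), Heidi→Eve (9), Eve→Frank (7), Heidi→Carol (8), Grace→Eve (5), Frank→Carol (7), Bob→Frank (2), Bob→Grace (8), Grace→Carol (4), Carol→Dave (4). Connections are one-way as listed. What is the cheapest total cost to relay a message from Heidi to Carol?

8

Routes from Heidi to Carol:
Heidi→Eve→Dave→Frank→Carol: 9 + 3 + 9 + 7 = 28
Heidi→Eve→Carol: 9 + 4 = 13
Heidi→Carol: 8
Heidi→Eve→Dave→Carol: 9 + 3 + 1 = 13
Heidi→Eve→Frank→Carol: 9 + 7 + 7 = 23
The minimum is 8.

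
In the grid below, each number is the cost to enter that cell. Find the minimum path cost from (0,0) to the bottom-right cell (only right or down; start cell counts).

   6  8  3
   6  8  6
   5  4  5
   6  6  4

30

One optimal route is (0,0) -> (1,0) -> (2,0) -> (2,1) -> (2,2) -> (3,2).
Its cost is 6 + 6 + 5 + 4 + 5 + 4 = 30.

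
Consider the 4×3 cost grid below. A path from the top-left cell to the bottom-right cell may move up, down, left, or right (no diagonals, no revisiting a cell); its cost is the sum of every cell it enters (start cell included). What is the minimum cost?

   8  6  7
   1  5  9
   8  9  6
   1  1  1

20

One optimal route is [0,0] [1,0] [2,0] [3,0] [3,1] [3,2].
Its cost is 8 + 1 + 8 + 1 + 1 + 1 = 20.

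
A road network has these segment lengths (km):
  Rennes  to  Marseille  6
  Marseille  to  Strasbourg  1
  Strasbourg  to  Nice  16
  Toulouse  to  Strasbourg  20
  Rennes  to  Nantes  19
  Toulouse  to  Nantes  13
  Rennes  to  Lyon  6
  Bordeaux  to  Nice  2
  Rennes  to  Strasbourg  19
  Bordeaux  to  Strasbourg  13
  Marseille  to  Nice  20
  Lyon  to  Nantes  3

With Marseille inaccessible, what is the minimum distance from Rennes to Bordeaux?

32

Candidate routes:
Rennes→Strasbourg→Bordeaux: 19 + 13 = 32
Rennes→Nantes→Toulouse→Strasbourg→Bordeaux: 19 + 13 + 20 + 13 = 65
Rennes→Lyon→Nantes→Toulouse→Strasbourg→Bordeaux: 6 + 3 + 13 + 20 + 13 = 55
Rennes→Lyon→Nantes→Toulouse→Strasbourg→Nice→Bordeaux: 6 + 3 + 13 + 20 + 16 + 2 = 60
Rennes→Strasbourg→Nice→Bordeaux: 19 + 16 + 2 = 37
Rennes→Nantes→Toulouse→Strasbourg→Nice→Bordeaux: 19 + 13 + 20 + 16 + 2 = 70
Shortest: 32 km.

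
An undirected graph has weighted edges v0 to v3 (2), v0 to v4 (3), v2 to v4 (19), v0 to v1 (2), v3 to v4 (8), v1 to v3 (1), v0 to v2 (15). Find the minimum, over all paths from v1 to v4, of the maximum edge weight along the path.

Checking several routes:
v1 - v3 - v4: max(1, 8) = 8
v1 - v0 - v3 - v4: max(2, 2, 8) = 8
v1 - v3 - v0 - v4: max(1, 2, 3) = 3
v1 - v3 - v0 - v2 - v4: max(1, 2, 15, 19) = 19
v1 - v0 - v4: max(2, 3) = 3
Best route has worst link 3.

3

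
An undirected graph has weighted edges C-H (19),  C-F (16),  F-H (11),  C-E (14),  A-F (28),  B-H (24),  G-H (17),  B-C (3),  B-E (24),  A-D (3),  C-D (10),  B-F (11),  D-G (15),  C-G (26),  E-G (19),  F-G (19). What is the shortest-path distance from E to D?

24

Comparing a few candidate routes:
E -> C -> G -> D: 14 + 26 + 15 = 55
E -> G -> C -> D: 19 + 26 + 10 = 55
E -> C -> D: 14 + 10 = 24
E -> C -> B -> F -> A -> D: 14 + 3 + 11 + 28 + 3 = 59
E -> B -> C -> D: 24 + 3 + 10 = 37
E -> G -> D: 19 + 15 = 34
Shortest: 24.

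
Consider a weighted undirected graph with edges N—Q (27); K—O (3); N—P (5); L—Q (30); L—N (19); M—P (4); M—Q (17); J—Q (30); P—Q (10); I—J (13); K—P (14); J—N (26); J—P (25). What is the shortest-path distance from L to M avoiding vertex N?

Paths from L to M avoiding N:
L→Q→J→P→M: 30 + 30 + 25 + 4 = 89
L→Q→P→M: 30 + 10 + 4 = 44
L→Q→M: 30 + 17 = 47
Shortest: 44.

44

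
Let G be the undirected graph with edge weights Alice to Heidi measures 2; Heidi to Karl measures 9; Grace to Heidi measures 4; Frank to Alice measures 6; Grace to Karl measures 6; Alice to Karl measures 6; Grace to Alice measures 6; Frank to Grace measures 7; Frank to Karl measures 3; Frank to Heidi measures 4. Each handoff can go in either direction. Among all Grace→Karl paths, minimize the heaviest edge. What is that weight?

4

Comparing a few candidate routes:
Grace-Heidi-Frank-Karl: max(4, 4, 3) = 4
Grace-Karl: max(6) = 6
Grace-Heidi-Alice-Frank-Karl: max(4, 2, 6, 3) = 6
Best route has worst link 4.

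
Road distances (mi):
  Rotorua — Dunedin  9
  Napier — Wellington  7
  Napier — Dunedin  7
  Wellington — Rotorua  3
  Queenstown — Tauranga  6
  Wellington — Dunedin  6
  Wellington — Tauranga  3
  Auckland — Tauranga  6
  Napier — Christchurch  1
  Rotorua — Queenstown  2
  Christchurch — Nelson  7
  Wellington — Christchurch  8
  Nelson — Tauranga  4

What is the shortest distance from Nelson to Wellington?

Checking several routes:
Nelson -> Christchurch -> Napier -> Wellington: 7 + 1 + 7 = 15
Nelson -> Tauranga -> Wellington: 4 + 3 = 7
Nelson -> Christchurch -> Wellington: 7 + 8 = 15
Nelson -> Tauranga -> Queenstown -> Rotorua -> Wellington: 4 + 6 + 2 + 3 = 15
The minimum is 7 mi.

7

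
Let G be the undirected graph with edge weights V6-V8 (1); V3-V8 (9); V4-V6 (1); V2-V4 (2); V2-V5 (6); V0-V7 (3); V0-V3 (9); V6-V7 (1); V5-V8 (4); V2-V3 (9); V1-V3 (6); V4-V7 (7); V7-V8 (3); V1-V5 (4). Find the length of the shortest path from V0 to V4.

Some routes from V0 to V4:
V0 -> V7 -> V4: 3 + 7 = 10
V0 -> V3 -> V8 -> V6 -> V4: 9 + 9 + 1 + 1 = 20
V0 -> V7 -> V8 -> V5 -> V2 -> V4: 3 + 3 + 4 + 6 + 2 = 18
V0 -> V7 -> V6 -> V4: 3 + 1 + 1 = 5
V0 -> V7 -> V6 -> V8 -> V5 -> V2 -> V4: 3 + 1 + 1 + 4 + 6 + 2 = 17
V0 -> V7 -> V8 -> V6 -> V4: 3 + 3 + 1 + 1 = 8
Shortest: 5.

5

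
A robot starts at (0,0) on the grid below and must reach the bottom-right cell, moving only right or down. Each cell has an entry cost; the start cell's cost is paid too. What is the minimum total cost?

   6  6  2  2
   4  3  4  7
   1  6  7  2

Cheapest: (0,0) → (0,1) → (0,2) → (0,3) → (1,3) → (2,3)
  6 + 6 + 2 + 2 + 7 + 2 = 25

25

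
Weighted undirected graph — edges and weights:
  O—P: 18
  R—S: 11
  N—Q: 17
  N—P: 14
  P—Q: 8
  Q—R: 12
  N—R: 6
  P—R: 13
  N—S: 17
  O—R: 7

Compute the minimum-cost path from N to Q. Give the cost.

Checking several routes:
N-P-Q: 14 + 8 = 22
N-R-Q: 6 + 12 = 18
N-Q: 17
The minimum is 17.

17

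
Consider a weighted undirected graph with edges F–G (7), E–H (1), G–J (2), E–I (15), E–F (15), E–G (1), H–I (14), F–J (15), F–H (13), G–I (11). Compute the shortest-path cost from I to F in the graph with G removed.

Candidate routes:
I -> E -> F: 15 + 15 = 30
I -> H -> F: 14 + 13 = 27
I -> H -> E -> F: 14 + 1 + 15 = 30
I -> E -> H -> F: 15 + 1 + 13 = 29
Best route has total 27.

27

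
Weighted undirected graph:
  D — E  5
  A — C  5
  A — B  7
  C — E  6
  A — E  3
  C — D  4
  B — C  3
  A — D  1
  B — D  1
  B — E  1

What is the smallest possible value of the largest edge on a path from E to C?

3

Checking several routes:
E → B → C: max(1, 3) = 3
E → A → D → B → C: max(3, 1, 1, 3) = 3
E → B → D → C: max(1, 1, 4) = 4
Smallest bottleneck: 3.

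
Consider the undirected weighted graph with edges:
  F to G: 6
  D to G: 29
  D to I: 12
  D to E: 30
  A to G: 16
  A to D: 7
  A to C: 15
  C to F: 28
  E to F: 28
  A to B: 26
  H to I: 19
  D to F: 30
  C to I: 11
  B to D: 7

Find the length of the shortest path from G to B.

30

Comparing a few candidate routes:
G-A-D-B: 16 + 7 + 7 = 30
G-D-B: 29 + 7 = 36
G-A-B: 16 + 26 = 42
Best route has total 30.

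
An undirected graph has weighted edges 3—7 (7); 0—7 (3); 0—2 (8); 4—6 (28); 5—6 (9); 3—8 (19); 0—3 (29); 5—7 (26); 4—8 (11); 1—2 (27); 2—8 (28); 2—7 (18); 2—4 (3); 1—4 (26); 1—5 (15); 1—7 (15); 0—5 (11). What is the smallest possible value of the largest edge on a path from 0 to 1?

Comparing a few candidate routes:
0 → 2 → 4 → 8 → 3 → 7 → 1: max(8, 3, 11, 19, 7, 15) = 19
0 → 5 → 7 → 3 → 8 → 4 → 1: max(11, 26, 7, 19, 11, 26) = 26
0 → 5 → 1: max(11, 15) = 15
0 → 7 → 1: max(3, 15) = 15
0 → 2 → 7 → 1: max(8, 18, 15) = 18
Smallest bottleneck: 15.

15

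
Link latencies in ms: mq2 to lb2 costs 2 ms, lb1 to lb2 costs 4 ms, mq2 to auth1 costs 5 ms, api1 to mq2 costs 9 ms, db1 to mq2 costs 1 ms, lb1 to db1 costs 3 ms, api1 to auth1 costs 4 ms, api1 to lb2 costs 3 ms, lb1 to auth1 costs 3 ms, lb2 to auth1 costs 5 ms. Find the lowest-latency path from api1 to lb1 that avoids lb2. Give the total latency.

Routes from api1 to lb1 avoiding lb2:
api1 -> auth1 -> lb1: 4 + 3 = 7
api1 -> auth1 -> mq2 -> db1 -> lb1: 4 + 5 + 1 + 3 = 13
api1 -> mq2 -> auth1 -> lb1: 9 + 5 + 3 = 17
api1 -> mq2 -> db1 -> lb1: 9 + 1 + 3 = 13
The minimum is 7 ms.

7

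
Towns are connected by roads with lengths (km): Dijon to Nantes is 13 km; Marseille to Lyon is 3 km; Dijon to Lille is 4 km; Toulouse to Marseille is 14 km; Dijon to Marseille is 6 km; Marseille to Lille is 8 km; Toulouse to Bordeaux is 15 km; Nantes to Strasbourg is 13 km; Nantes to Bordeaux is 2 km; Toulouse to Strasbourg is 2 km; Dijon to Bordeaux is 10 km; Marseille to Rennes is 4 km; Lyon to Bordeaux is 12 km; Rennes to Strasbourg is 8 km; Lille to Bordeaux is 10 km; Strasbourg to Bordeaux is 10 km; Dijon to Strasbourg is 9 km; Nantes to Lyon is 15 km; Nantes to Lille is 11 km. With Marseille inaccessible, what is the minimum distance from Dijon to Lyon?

22

Comparing a few candidate routes:
Dijon -> Bordeaux -> Nantes -> Lyon: 10 + 2 + 15 = 27
Dijon -> Bordeaux -> Lyon: 10 + 12 = 22
Dijon -> Lille -> Bordeaux -> Lyon: 4 + 10 + 12 = 26
Dijon -> Nantes -> Bordeaux -> Lyon: 13 + 2 + 12 = 27
Best route has total 22 km.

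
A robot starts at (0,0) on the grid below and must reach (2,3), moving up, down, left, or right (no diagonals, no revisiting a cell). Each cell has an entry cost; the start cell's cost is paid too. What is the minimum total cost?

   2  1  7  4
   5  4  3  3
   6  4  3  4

Cheapest: (0,0) → (0,1) → (1,1) → (1,2) → (1,3) → (2,3)
  2 + 1 + 4 + 3 + 3 + 4 = 17

17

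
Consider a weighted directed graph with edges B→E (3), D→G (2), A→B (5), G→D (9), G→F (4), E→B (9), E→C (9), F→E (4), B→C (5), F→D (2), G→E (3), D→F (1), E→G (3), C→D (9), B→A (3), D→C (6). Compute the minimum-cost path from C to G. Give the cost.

11

Candidate routes:
C -> D -> G: 9 + 2 = 11
C -> D -> F -> E -> G: 9 + 1 + 4 + 3 = 17
Best route has total 11.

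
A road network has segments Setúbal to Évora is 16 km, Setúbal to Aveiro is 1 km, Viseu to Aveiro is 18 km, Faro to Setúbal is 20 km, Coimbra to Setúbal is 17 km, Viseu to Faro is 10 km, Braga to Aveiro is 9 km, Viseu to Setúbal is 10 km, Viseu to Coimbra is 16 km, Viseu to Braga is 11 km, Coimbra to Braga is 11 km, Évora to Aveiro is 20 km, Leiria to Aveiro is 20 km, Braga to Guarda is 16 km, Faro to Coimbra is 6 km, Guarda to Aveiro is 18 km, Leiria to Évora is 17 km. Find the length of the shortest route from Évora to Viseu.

26

Some routes from Évora to Viseu:
Évora -> Setúbal -> Viseu: 16 + 10 = 26
Évora -> Setúbal -> Aveiro -> Viseu: 16 + 1 + 18 = 35
Évora -> Aveiro -> Setúbal -> Viseu: 20 + 1 + 10 = 31
Évora -> Setúbal -> Aveiro -> Braga -> Viseu: 16 + 1 + 9 + 11 = 37
Évora -> Aveiro -> Viseu: 20 + 18 = 38
Best route has total 26 km.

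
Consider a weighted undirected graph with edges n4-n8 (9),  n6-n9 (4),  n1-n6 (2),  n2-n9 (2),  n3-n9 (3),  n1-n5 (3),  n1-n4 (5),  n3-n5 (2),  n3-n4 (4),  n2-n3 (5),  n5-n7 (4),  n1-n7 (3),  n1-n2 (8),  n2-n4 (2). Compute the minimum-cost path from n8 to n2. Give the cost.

A few of the n8→n2 routes:
n8 - n4 - n3 - n2: 9 + 4 + 5 = 18
n8 - n4 - n2: 9 + 2 = 11
n8 - n4 - n3 - n9 - n2: 9 + 4 + 3 + 2 = 18
Shortest: 11.

11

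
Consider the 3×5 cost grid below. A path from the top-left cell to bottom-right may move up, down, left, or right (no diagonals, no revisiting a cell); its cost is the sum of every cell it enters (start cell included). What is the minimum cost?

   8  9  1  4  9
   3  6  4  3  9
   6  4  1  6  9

37

Path r0c0 r1c0 r1c1 r1c2 r2c2 r2c3 r2c4: 8 + 3 + 6 + 4 + 1 + 6 + 9 = 37.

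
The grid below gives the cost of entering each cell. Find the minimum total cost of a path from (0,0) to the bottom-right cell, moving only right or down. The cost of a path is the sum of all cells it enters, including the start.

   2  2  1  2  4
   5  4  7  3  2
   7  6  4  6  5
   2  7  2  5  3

20

Path r0c0 -> r0c1 -> r0c2 -> r0c3 -> r1c3 -> r1c4 -> r2c4 -> r3c4: 2 + 2 + 1 + 2 + 3 + 2 + 5 + 3 = 20.
(Top row then right column would cost 21.)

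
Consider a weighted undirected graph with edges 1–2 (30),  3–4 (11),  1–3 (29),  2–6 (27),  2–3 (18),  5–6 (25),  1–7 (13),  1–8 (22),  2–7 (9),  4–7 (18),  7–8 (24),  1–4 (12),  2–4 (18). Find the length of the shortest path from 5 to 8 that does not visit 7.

104

Some routes from 5 to 8 avoiding 7:
5 -> 6 -> 2 -> 3 -> 4 -> 1 -> 8: 25 + 27 + 18 + 11 + 12 + 22 = 115
5 -> 6 -> 2 -> 4 -> 1 -> 8: 25 + 27 + 18 + 12 + 22 = 104
5 -> 6 -> 2 -> 3 -> 1 -> 8: 25 + 27 + 18 + 29 + 22 = 121
5 -> 6 -> 2 -> 1 -> 8: 25 + 27 + 30 + 22 = 104
Shortest: 104.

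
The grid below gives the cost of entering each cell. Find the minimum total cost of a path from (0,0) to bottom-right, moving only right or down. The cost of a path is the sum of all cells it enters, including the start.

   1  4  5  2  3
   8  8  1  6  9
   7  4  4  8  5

28

Take [0,0]→[0,1]→[0,2]→[1,2]→[2,2]→[2,3]→[2,4] for a total of 1 + 4 + 5 + 1 + 4 + 8 + 5 = 28.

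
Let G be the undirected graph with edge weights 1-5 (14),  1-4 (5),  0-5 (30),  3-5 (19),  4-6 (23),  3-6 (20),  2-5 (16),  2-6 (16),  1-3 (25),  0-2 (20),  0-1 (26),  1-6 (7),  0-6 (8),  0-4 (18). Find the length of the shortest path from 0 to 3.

A few of the 0→3 routes:
0 -> 6 -> 1 -> 3: 8 + 7 + 25 = 40
0 -> 6 -> 3: 8 + 20 = 28
0 -> 4 -> 1 -> 3: 18 + 5 + 25 = 48
0 -> 5 -> 3: 30 + 19 = 49
0 -> 6 -> 1 -> 5 -> 3: 8 + 7 + 14 + 19 = 48
0 -> 4 -> 1 -> 6 -> 3: 18 + 5 + 7 + 20 = 50
Best route has total 28.

28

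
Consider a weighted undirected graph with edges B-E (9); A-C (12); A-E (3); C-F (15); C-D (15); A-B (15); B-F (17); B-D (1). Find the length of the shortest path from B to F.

Paths from B to F:
B-E-A-C-F: 9 + 3 + 12 + 15 = 39
B-F: 17
B-A-C-F: 15 + 12 + 15 = 42
B-D-C-F: 1 + 15 + 15 = 31
Shortest: 17.

17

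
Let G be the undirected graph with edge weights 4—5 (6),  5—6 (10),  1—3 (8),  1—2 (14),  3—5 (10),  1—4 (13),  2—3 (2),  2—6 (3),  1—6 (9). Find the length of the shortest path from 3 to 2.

Checking several routes:
3→1→4→5→6→2: 8 + 13 + 6 + 10 + 3 = 40
3→5→6→2: 10 + 10 + 3 = 23
3→5→4→1→6→2: 10 + 6 + 13 + 9 + 3 = 41
3→1→6→2: 8 + 9 + 3 = 20
3→1→2: 8 + 14 = 22
3→2: 2
Shortest: 2.

2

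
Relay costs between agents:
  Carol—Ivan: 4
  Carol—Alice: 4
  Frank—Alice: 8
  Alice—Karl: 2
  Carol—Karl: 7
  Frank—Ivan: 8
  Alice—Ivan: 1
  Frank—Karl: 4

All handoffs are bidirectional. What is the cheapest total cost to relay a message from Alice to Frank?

6

Some routes from Alice to Frank:
Alice -> Frank: 8
Alice -> Karl -> Frank: 2 + 4 = 6
Alice -> Carol -> Ivan -> Frank: 4 + 4 + 8 = 16
Alice -> Ivan -> Carol -> Karl -> Frank: 1 + 4 + 7 + 4 = 16
Alice -> Carol -> Karl -> Frank: 4 + 7 + 4 = 15
Alice -> Ivan -> Frank: 1 + 8 = 9
The minimum is 6.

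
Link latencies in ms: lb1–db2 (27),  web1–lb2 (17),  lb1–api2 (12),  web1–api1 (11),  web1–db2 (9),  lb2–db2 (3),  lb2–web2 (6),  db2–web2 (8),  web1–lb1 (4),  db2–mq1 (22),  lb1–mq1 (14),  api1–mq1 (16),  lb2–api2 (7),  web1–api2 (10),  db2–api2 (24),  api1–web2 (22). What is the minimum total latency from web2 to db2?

8

A few of the web2→db2 routes:
web2 → db2: 8
web2 → lb2 → api2 → web1 → db2: 6 + 7 + 10 + 9 = 32
web2 → lb2 → web1 → db2: 6 + 17 + 9 = 32
web2 → lb2 → db2: 6 + 3 = 9
Shortest: 8 ms.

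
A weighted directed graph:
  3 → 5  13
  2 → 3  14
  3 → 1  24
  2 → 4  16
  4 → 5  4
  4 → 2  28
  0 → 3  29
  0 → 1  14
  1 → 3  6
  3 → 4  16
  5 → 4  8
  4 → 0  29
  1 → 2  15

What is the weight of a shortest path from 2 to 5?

20

A few of the 2→5 routes:
2-3-4-5: 14 + 16 + 4 = 34
2-4-5: 16 + 4 = 20
2-3-5: 14 + 13 = 27
Best route has total 20.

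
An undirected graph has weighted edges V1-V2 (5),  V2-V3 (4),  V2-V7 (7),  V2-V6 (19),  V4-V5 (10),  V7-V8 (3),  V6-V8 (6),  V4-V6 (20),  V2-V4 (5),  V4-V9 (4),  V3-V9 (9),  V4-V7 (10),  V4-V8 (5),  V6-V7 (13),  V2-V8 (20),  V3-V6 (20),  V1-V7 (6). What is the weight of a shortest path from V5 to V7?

18

A few of the V5→V7 routes:
V5-V4-V7: 10 + 10 = 20
V5-V4-V2-V1-V7: 10 + 5 + 5 + 6 = 26
V5-V4-V8-V7: 10 + 5 + 3 = 18
V5-V4-V2-V7: 10 + 5 + 7 = 22
The minimum is 18.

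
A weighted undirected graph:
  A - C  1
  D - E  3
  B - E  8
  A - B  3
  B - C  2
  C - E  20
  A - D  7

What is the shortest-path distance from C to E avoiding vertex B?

Candidate routes:
C-A-D-E: 1 + 7 + 3 = 11
C-E: 20
The minimum is 11.

11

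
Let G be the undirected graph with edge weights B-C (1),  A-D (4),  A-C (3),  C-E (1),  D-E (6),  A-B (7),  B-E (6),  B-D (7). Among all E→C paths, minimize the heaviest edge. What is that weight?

1

Checking several routes:
E -> D -> A -> C: max(6, 4, 3) = 6
E -> B -> C: max(6, 1) = 6
E -> C: max(1) = 1
Best route has worst link 1.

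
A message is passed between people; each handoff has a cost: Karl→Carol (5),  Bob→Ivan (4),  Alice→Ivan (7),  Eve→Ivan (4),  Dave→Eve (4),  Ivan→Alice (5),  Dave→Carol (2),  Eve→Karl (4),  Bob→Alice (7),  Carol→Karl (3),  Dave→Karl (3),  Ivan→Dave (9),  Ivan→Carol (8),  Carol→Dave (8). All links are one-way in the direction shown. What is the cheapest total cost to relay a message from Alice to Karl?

Checking several routes:
Alice-Ivan-Dave-Carol-Karl: 7 + 9 + 2 + 3 = 21
Alice-Ivan-Dave-Karl: 7 + 9 + 3 = 19
Alice-Ivan-Carol-Karl: 7 + 8 + 3 = 18
Best route has total 18.

18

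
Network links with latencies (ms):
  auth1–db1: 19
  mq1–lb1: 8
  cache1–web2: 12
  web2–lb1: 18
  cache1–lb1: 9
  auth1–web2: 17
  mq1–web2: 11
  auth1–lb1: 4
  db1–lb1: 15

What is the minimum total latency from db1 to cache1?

A few of the db1→cache1 routes:
db1→lb1→cache1: 15 + 9 = 24
db1→lb1→mq1→web2→cache1: 15 + 8 + 11 + 12 = 46
db1→lb1→web2→cache1: 15 + 18 + 12 = 45
db1→auth1→lb1→cache1: 19 + 4 + 9 = 32
The minimum is 24 ms.

24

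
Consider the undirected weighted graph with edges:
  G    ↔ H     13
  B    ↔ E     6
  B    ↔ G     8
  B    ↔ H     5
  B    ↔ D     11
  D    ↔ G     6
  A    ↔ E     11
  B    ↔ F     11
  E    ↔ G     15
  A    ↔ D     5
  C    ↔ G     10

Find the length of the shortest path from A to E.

Comparing a few candidate routes:
A-E: 11
A-D-B-E: 5 + 11 + 6 = 22
A-D-G-B-E: 5 + 6 + 8 + 6 = 25
Shortest: 11.

11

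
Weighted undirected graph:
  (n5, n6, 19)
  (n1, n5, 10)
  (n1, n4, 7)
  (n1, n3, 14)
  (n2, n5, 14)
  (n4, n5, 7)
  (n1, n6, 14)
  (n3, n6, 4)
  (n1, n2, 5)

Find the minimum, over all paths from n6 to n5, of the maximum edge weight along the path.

A few of the n6→n5 routes:
n6 -> n3 -> n1 -> n2 -> n5: max(4, 14, 5, 14) = 14
n6 -> n3 -> n1 -> n5: max(4, 14, 10) = 14
n6 -> n3 -> n1 -> n4 -> n5: max(4, 14, 7, 7) = 14
n6 -> n1 -> n5: max(14, 10) = 14
Smallest bottleneck: 14.

14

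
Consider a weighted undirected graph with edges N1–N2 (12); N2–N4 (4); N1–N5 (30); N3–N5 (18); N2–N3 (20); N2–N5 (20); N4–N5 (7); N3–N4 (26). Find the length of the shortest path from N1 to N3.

32

A few of the N1→N3 routes:
N1→N2→N4→N3: 12 + 4 + 26 = 42
N1→N5→N3: 30 + 18 = 48
N1→N2→N4→N5→N3: 12 + 4 + 7 + 18 = 41
N1→N2→N3: 12 + 20 = 32
Best route has total 32.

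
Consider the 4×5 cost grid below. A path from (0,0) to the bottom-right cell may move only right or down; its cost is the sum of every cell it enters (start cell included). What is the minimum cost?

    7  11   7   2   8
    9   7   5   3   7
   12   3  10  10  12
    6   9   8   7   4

51

Take [0,0]→[0,1]→[0,2]→[0,3]→[1,3]→[2,3]→[3,3]→[3,4] for a total of 7 + 11 + 7 + 2 + 3 + 10 + 7 + 4 = 51.
For comparison, the top-then-right route costs 58.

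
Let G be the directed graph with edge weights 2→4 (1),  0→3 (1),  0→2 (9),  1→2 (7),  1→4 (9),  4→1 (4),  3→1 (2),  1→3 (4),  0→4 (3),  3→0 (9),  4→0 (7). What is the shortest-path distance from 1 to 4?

8

Routes from 1 to 4:
1 -> 2 -> 4: 7 + 1 = 8
1 -> 3 -> 0 -> 2 -> 4: 4 + 9 + 9 + 1 = 23
1 -> 3 -> 0 -> 4: 4 + 9 + 3 = 16
1 -> 4: 9
The minimum is 8.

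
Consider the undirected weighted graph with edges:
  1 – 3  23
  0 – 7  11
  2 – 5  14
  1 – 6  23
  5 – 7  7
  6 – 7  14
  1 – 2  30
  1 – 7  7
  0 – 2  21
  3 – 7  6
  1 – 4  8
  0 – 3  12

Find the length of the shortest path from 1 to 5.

Comparing a few candidate routes:
1→3→7→5: 23 + 6 + 7 = 36
1→2→5: 30 + 14 = 44
1→6→7→5: 23 + 14 + 7 = 44
1→7→5: 7 + 7 = 14
Shortest: 14.

14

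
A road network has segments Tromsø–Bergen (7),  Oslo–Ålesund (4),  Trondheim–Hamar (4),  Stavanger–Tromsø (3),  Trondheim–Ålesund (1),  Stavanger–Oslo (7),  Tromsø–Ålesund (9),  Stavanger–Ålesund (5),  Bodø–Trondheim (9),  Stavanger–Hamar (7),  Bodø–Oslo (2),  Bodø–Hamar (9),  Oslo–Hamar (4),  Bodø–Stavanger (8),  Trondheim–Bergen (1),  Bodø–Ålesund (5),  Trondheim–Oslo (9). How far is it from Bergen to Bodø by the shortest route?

Checking several routes:
Bergen - Trondheim - Bodø: 1 + 9 = 10
Bergen - Trondheim - Ålesund - Bodø: 1 + 1 + 5 = 7
Bergen - Trondheim - Ålesund - Oslo - Bodø: 1 + 1 + 4 + 2 = 8
Best route has total 7.

7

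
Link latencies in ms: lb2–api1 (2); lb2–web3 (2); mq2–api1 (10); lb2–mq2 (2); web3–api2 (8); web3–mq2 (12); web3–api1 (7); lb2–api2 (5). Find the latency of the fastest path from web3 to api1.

4

Some routes from web3 to api1:
web3 - api2 - lb2 - api1: 8 + 5 + 2 = 15
web3 - lb2 - api1: 2 + 2 = 4
web3 - api1: 7
web3 - lb2 - mq2 - api1: 2 + 2 + 10 = 14
Shortest: 4 ms.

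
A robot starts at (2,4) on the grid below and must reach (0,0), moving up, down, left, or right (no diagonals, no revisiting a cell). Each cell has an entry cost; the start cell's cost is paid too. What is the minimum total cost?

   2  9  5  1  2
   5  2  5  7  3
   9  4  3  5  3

24

Cheapest: [2,4] -> [2,3] -> [2,2] -> [2,1] -> [1,1] -> [1,0] -> [0,0]
  3 + 5 + 3 + 4 + 2 + 5 + 2 = 24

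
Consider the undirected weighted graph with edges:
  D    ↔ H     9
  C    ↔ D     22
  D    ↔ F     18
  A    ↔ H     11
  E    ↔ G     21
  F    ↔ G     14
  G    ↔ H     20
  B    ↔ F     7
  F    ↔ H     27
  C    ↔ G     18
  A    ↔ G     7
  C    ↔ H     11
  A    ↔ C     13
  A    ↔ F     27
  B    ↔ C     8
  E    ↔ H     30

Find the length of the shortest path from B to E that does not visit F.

47

Some routes from B to E avoiding F:
B-C-A-G-E: 8 + 13 + 7 + 21 = 49
B-C-G-E: 8 + 18 + 21 = 47
B-C-H-E: 8 + 11 + 30 = 49
Best route has total 47.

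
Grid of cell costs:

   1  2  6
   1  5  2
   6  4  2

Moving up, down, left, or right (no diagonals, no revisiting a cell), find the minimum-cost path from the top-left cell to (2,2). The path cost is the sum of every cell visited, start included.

11

Cheapest: r0c0 r1c0 r1c1 r1c2 r2c2
  1 + 1 + 5 + 2 + 2 = 11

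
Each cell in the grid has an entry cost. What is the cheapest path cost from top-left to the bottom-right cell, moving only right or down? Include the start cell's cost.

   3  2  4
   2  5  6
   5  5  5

20

Best path: [0,0]→[0,1]→[0,2]→[1,2]→[2,2]
Cost: 3 + 2 + 4 + 6 + 5 = 20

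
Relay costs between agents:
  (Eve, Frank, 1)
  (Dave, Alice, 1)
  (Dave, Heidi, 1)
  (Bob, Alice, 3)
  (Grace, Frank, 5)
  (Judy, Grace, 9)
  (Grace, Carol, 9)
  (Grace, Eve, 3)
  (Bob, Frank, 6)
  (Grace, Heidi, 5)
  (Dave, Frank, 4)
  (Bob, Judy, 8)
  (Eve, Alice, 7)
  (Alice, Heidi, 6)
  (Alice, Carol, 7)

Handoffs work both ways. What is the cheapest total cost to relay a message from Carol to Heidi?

A few of the Carol→Heidi routes:
Carol -> Alice -> Dave -> Heidi: 7 + 1 + 1 = 9
Carol -> Alice -> Eve -> Frank -> Dave -> Heidi: 7 + 7 + 1 + 4 + 1 = 20
Carol -> Grace -> Frank -> Dave -> Heidi: 9 + 5 + 4 + 1 = 19
Carol -> Grace -> Eve -> Frank -> Dave -> Heidi: 9 + 3 + 1 + 4 + 1 = 18
Carol -> Alice -> Heidi: 7 + 6 = 13
Carol -> Grace -> Heidi: 9 + 5 = 14
Best route has total 9.

9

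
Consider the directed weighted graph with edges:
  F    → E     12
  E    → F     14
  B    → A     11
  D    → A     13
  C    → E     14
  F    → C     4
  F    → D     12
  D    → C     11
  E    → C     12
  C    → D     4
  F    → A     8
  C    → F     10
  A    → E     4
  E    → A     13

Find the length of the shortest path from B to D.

31

Paths from B to D:
B→A→E→F→D: 11 + 4 + 14 + 12 = 41
B→A→E→F→C→D: 11 + 4 + 14 + 4 + 4 = 37
B→A→E→C→D: 11 + 4 + 12 + 4 = 31
B→A→E→C→F→D: 11 + 4 + 12 + 10 + 12 = 49
Shortest: 31.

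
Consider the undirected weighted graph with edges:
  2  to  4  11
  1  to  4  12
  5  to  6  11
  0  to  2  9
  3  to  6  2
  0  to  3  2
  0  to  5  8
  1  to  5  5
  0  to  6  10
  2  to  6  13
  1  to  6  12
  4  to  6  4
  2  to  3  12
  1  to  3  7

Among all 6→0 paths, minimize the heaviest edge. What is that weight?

Some routes from 6 to 0:
6-4-2-0: max(4, 11, 9) = 11
6-0: max(10) = 10
6-5-1-3-0: max(11, 5, 7, 2) = 11
6-5-0: max(11, 8) = 11
6-3-1-5-0: max(2, 7, 5, 8) = 8
6-3-0: max(2, 2) = 2
Smallest bottleneck: 2.

2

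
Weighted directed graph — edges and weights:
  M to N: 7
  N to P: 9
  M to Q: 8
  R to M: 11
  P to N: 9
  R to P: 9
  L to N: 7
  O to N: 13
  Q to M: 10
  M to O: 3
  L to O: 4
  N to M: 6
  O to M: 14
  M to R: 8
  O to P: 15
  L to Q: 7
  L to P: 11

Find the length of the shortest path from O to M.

Routes from O to M:
O -> N -> M: 13 + 6 = 19
O -> M: 14
O -> P -> N -> M: 15 + 9 + 6 = 30
The minimum is 14.

14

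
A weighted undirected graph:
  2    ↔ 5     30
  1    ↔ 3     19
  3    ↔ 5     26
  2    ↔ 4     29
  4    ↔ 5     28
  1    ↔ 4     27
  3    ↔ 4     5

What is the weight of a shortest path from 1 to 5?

45

Paths from 1 to 5:
1-4-2-5: 27 + 29 + 30 = 86
1-3-4-2-5: 19 + 5 + 29 + 30 = 83
1-3-4-5: 19 + 5 + 28 = 52
1-3-5: 19 + 26 = 45
1-4-3-5: 27 + 5 + 26 = 58
1-4-5: 27 + 28 = 55
Best route has total 45.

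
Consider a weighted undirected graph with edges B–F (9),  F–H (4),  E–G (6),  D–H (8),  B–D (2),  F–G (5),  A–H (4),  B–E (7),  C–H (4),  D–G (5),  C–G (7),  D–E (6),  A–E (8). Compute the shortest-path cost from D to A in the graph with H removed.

14

Checking several routes:
D → E → A: 6 + 8 = 14
D → B → E → A: 2 + 7 + 8 = 17
D → B → F → G → E → A: 2 + 9 + 5 + 6 + 8 = 30
D → G → E → A: 5 + 6 + 8 = 19
The minimum is 14.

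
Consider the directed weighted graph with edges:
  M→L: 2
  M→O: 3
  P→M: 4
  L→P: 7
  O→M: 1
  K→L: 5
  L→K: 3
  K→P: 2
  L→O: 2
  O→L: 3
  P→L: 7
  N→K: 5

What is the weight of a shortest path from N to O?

Paths from N to O:
N→K→P→M→L→O: 5 + 2 + 4 + 2 + 2 = 15
N→K→P→L→O: 5 + 2 + 7 + 2 = 16
N→K→P→M→O: 5 + 2 + 4 + 3 = 14
N→K→L→O: 5 + 5 + 2 = 12
N→K→L→P→M→O: 5 + 5 + 7 + 4 + 3 = 24
Shortest: 12.

12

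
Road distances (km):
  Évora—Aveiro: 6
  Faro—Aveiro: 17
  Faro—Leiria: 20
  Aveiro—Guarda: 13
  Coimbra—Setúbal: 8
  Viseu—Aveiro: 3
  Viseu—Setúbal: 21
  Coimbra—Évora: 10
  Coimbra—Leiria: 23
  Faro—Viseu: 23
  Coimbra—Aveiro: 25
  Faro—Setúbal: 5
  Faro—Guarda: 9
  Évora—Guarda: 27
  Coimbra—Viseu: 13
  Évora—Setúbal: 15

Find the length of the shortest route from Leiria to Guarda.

A few of the Leiria→Guarda routes:
Leiria→Coimbra→Setúbal→Faro→Guarda: 23 + 8 + 5 + 9 = 45
Leiria→Faro→Aveiro→Guarda: 20 + 17 + 13 = 50
Leiria→Faro→Guarda: 20 + 9 = 29
Best route has total 29 km.

29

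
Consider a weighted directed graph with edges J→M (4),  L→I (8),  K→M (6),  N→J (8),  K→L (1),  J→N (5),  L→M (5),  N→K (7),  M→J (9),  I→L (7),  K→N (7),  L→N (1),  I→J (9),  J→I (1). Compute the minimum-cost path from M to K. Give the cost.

21

Candidate routes:
M - J - I - L - N - K: 9 + 1 + 7 + 1 + 7 = 25
M - J - N - K: 9 + 5 + 7 = 21
Best route has total 21.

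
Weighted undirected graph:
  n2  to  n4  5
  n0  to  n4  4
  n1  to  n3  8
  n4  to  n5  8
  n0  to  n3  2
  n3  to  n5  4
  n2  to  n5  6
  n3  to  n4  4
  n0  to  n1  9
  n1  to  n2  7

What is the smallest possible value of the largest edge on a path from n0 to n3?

2

Comparing a few candidate routes:
n0-n4-n3: max(4, 4) = 4
n0-n4-n2-n5-n3: max(4, 5, 6, 4) = 6
n0-n3: max(2) = 2
n0-n4-n2-n1-n3: max(4, 5, 7, 8) = 8
Best route has worst link 2.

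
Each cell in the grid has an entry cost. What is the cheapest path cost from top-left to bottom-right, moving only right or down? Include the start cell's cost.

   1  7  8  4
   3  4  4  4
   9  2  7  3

19

Best path: [0,0] -> [1,0] -> [1,1] -> [1,2] -> [1,3] -> [2,3]
Cost: 1 + 3 + 4 + 4 + 4 + 3 = 19
(Top row then right column would cost 27.)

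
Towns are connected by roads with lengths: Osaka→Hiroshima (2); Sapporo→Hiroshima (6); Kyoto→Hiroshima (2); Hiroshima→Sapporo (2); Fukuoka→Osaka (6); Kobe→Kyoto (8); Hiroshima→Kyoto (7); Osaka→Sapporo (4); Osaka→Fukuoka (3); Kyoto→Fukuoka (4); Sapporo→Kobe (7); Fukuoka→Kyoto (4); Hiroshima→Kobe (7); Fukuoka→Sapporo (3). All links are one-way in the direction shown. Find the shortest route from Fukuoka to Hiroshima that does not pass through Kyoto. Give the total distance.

Routes from Fukuoka to Hiroshima avoiding Kyoto:
Fukuoka → Sapporo → Hiroshima: 3 + 6 = 9
Fukuoka → Osaka → Hiroshima: 6 + 2 = 8
Fukuoka → Osaka → Sapporo → Hiroshima: 6 + 4 + 6 = 16
Shortest: 8.

8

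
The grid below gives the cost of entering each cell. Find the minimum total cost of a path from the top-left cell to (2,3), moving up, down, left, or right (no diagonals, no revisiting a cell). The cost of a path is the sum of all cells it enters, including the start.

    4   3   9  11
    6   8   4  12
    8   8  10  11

Take (0,0)→(0,1)→(1,1)→(1,2)→(2,2)→(2,3) for a total of 4 + 3 + 8 + 4 + 10 + 11 = 40.

40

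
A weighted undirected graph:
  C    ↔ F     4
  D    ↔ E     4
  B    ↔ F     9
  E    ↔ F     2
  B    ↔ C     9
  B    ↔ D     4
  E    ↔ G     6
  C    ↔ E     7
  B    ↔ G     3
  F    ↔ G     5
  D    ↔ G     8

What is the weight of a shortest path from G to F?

5

Some routes from G to F:
G→F: 5
G→B→F: 3 + 9 = 12
G→B→D→E→F: 3 + 4 + 4 + 2 = 13
G→E→F: 6 + 2 = 8
The minimum is 5.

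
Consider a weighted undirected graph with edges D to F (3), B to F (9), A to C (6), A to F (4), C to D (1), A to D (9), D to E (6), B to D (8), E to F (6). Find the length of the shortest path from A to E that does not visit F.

Candidate routes:
A-D-E: 9 + 6 = 15
A-C-D-E: 6 + 1 + 6 = 13
Best route has total 13.

13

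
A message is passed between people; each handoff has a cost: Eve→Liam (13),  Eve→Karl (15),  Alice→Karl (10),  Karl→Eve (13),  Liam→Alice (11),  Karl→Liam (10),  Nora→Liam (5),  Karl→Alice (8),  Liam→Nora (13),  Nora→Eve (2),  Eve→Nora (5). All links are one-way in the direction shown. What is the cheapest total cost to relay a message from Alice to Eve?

Paths from Alice to Eve:
Alice - Karl - Liam - Nora - Eve: 10 + 10 + 13 + 2 = 35
Alice - Karl - Eve: 10 + 13 = 23
Best route has total 23.

23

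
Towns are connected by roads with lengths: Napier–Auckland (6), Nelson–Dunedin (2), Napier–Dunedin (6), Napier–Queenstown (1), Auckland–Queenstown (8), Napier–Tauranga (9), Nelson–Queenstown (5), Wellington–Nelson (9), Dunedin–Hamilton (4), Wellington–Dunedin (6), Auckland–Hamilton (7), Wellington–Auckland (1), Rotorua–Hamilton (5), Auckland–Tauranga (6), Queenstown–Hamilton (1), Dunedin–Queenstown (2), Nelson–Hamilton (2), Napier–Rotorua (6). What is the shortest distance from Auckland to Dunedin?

7

Some routes from Auckland to Dunedin:
Auckland -> Wellington -> Dunedin: 1 + 6 = 7
Auckland -> Hamilton -> Queenstown -> Dunedin: 7 + 1 + 2 = 10
Auckland -> Queenstown -> Dunedin: 8 + 2 = 10
Auckland -> Napier -> Queenstown -> Dunedin: 6 + 1 + 2 = 9
Shortest: 7.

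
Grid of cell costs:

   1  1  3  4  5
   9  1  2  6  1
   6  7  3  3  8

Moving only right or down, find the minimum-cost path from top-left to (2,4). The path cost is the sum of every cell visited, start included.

19

Best path: r0c0 r0c1 r1c1 r1c2 r2c2 r2c3 r2c4
Cost: 1 + 1 + 1 + 2 + 3 + 3 + 8 = 19
For comparison, the top-then-right route costs 23.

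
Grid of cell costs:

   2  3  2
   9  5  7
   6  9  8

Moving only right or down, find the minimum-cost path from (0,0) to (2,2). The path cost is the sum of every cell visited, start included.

Best path: (0,0) -> (0,1) -> (0,2) -> (1,2) -> (2,2)
Cost: 2 + 3 + 2 + 7 + 8 = 22

22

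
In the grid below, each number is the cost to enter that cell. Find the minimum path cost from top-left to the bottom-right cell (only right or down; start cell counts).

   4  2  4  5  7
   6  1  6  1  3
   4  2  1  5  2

17

Path [0,0] -> [0,1] -> [1,1] -> [2,1] -> [2,2] -> [2,3] -> [2,4]: 4 + 2 + 1 + 2 + 1 + 5 + 2 = 17.
(Top row then right column would cost 27.)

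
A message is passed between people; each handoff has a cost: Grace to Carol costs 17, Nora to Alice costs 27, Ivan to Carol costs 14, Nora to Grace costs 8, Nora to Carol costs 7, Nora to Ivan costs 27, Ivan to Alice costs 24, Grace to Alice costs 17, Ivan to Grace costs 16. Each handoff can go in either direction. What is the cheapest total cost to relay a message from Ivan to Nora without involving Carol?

24

Routes from Ivan to Nora avoiding Carol:
Ivan -> Alice -> Grace -> Nora: 24 + 17 + 8 = 49
Ivan -> Nora: 27
Ivan -> Grace -> Alice -> Nora: 16 + 17 + 27 = 60
Ivan -> Grace -> Nora: 16 + 8 = 24
Ivan -> Alice -> Nora: 24 + 27 = 51
Best route has total 24.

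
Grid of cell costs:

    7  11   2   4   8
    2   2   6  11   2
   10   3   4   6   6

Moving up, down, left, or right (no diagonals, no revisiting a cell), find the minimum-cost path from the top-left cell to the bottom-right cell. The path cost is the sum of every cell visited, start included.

Cheapest: r0c0→r1c0→r1c1→r2c1→r2c2→r2c3→r2c4
  7 + 2 + 2 + 3 + 4 + 6 + 6 = 30

30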